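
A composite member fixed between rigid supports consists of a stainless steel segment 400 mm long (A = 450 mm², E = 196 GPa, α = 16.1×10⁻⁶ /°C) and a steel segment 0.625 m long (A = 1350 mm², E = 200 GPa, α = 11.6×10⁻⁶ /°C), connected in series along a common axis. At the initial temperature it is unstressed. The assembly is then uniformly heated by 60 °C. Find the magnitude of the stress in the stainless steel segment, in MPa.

σ ≈ 266 MPa (compressive)

Free thermal expansion of the whole bar: Σ αᵢΔT Lᵢ = 16.1×10⁻⁶×60×400 + 11.6×10⁻⁶×60×625 = 0.8214 mm.
Since the ends are fixed, an axial force P builds up, equal in every segment, with P · Σ Lᵢ/(AᵢEᵢ) = δ_free.
Σ Lᵢ/(AᵢEᵢ) = 400/(450×196×10³) + 625/(1350×200×10³) = 6.85×10⁻⁶ mm/N.
So P = 0.8214 / 6.85×10⁻⁶ = 119.9 kN, compressive.
σ_{stainless steel} = P / A = 119900 / 450 = 266.5 MPa.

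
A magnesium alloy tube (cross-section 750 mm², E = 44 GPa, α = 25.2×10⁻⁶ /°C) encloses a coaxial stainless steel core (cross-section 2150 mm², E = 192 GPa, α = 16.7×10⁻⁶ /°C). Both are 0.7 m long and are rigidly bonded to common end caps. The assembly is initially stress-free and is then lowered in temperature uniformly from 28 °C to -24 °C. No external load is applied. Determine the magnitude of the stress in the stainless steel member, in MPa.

σ ≈ 6.28 MPa (compressive)

The magnesium alloy has the larger α, so on cooling it would change length more than the stainless steel if both were free. The rigid plates force a common final length, so the magnesium alloy is put into tension and the stainless steel into compression, with equal and opposite forces P (no external load).
Equating the net (thermal + elastic) strains gives |α₁ − α₂|·ΔT = P·[1/(A₁E₁) + 1/(A₂E₂)].
|α₁ − α₂|·ΔT = 8.5×10⁻⁶ × 52 = 0.000442.
1/(A₁E₁) + 1/(A₂E₂) = 1/(750×44×10³) + 1/(2150×192×10³) = 3.273×10⁻⁸ N⁻¹.
So P = 0.000442 / 3.273×10⁻⁸ = 13.51 kN.
σ_{stainless steel} = P/A₂ = 13510/2150 = 6.282 MPa, compressive.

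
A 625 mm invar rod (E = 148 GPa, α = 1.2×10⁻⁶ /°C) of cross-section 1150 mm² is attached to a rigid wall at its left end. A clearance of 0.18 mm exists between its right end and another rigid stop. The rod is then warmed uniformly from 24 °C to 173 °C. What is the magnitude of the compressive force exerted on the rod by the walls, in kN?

Free thermal elongation = αΔT L = 1.2×10⁻⁶ × 149 × 625 = 0.1117 mm.
Since δ_free = 0.112 mm is less than the 0.18 mm gap, the rod never touches the wall. No axial force develops.

P ≈ 0 kN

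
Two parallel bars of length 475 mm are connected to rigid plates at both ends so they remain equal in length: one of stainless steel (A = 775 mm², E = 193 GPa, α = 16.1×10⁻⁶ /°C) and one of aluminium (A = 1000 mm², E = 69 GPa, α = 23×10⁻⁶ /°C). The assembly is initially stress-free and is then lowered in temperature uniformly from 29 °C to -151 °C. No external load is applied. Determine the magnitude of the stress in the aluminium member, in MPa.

σ ≈ 58.6 MPa (tensile)

Both members must finish at the same length. With the larger α, the aluminium tends to over-contract; the plates restrain it, putting the aluminium in tension and the stainless steel in compression. With no external load the two internal forces are equal and opposite, magnitude P.
Equating the net (thermal + elastic) strains gives |α₁ − α₂|·ΔT = P·[1/(A₁E₁) + 1/(A₂E₂)].
|α₁ − α₂|·ΔT = 6.9×10⁻⁶ × 180 = 0.001242.
1/(A₁E₁) + 1/(A₂E₂) = 1/(775×193×10³) + 1/(1000×69×10³) = 2.118×10⁻⁸ N⁻¹.
P = 0.001242 / 2.118×10⁻⁸ = 58640 N = 58.64 kN.
σ_{aluminium} = P/A₂ = 58640/1000 = 58.64 MPa, tensile.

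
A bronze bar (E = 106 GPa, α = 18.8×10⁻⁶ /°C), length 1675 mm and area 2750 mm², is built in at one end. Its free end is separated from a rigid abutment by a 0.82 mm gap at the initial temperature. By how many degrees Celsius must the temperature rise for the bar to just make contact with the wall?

ΔT ≈ 26 °C

Contact occurs when the free expansion equals the gap: αΔT L = 0.82 mm.
ΔT = 0.82 / (18.8×10⁻⁶ × 1675) = 26.04 °C.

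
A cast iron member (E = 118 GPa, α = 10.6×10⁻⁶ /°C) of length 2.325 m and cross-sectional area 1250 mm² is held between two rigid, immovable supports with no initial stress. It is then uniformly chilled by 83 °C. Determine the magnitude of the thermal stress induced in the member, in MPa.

Because both ends are immovable the net strain is zero, and the suppressed thermal strain is αΔT = 10.6×10⁻⁶ × 83 = 879.8×10⁻⁶.
Hence σ = E·αΔT = 118×10³ × 879.8×10⁻⁶ = 103.8 MPa, tensile.

σ ≈ 104 MPa (tensile)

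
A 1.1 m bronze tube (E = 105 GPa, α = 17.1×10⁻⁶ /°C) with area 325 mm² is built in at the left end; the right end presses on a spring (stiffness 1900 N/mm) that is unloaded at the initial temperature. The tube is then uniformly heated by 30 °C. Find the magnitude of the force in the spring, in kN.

P ≈ 1.01 kN

Free thermal expansion: δ_free = αΔT L = 17.1×10⁻⁶ × 30 × 1100 = 0.5643 mm.
Let P be the compressive force at the spring. The tube shortens elastically by PL/(AE) and the spring compresses by P/k; together these equal δ_free.
So P = δ_free / [L/(AE) + 1/k] = 0.5643 / [ 1100/(325×105×10³) + 1/(1900) ].
P = 0.5643 / 0.0005586 = 1010 N.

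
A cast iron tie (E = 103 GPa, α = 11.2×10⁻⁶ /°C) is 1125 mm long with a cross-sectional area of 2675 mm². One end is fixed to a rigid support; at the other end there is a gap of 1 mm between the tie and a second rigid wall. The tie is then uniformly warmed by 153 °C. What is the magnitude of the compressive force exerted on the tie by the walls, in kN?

P ≈ 227 kN

If the wall were absent the tie would grow by αΔT L = 11.2×10⁻⁶ × 153 × 1125 = 1.928 mm.
This exceeds the 1 mm gap, so the wall pushes back. The portion of expansion that must be recovered elastically is δ_free − gap = 1.928 − 1 = 0.9278 mm.
Compatibility: PL/(AE) = 0.9278 mm, so σ = P/A = E × (0.9278/1125) = 84.95 MPa.
P = σA = 84.95 × 2675 = 227.2 kN.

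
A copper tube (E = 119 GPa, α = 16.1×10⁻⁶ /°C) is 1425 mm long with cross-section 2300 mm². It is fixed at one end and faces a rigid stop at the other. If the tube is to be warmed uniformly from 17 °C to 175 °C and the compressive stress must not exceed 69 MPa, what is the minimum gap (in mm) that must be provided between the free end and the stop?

Free expansion if unrestrained: δ_free = αΔT L = 16.1×10⁻⁶ × 158 × 1425 = 3.625 mm.
A stress of 69 MPa corresponds to the wall pushing the tube back by σL/E = 69×1425/(119×10³) = 0.8263 mm.
So the gap has to take up the difference, g_min = δ_free − σL/E = 3.625 − 0.8263 = 2.799 mm.

g ≈ 2.8 mm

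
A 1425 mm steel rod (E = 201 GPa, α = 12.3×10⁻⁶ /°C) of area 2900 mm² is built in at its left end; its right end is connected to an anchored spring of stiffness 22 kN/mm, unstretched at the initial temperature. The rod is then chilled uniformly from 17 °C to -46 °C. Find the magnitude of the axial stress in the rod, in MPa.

Free thermal contraction: δ_free = αΔT L = 12.3×10⁻⁶ × 63 × 1425 = 1.104 mm.
With a force P in the spring, the elastic change of the rod is PL/(AE) and that of the spring is P/k; compatibility requires their sum to equal δ_free.
P [ L/(AE) + 1/k ] = δ_free → P [ 1425/(2900×201×10³) + 1/(22×10³) ] = 1.104.
P = 1.104 / 4.79×10⁻⁵ = 23050 N.
σ = P/A = 23050/2900 = 7.949 MPa.

σ ≈ 7.95 MPa (tensile)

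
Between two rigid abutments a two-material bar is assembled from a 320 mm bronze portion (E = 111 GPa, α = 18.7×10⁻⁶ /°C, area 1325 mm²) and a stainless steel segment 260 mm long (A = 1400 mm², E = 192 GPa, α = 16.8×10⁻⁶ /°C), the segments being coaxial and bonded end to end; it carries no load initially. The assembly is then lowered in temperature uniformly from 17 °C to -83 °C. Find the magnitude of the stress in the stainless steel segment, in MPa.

σ ≈ 235 MPa (tensile)

If the supports were absent, the total length change would be Σ αᵢΔT Lᵢ = 18.7×10⁻⁶×100×320 + 16.8×10⁻⁶×100×260 = 1.035 mm.
The walls prevent any net length change, so an axial force P (same in every segment) develops. Compatibility: P · Σ Lᵢ/(AᵢEᵢ) = δ_free.
The series flexibility is Σ Lᵢ/(AᵢEᵢ) = 320/(1325×111×10³) + 260/(1400×192×10³) = 3.143×10⁻⁶ mm/N.
Hence P = δ_free / Σ(L/AE) = 1.035/3.143×10⁻⁶ = 329.4 kN (tensile).
σ_{stainless steel} = P / A = 329400 / 1400 = 235.3 MPa.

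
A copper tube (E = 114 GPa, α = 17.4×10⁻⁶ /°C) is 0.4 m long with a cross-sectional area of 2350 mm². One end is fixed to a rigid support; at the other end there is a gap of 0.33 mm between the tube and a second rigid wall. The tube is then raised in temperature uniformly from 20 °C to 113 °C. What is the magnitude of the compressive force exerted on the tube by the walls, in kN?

Unrestrained expansion: δ_free = αΔT L = 17.4×10⁻⁶ × 93 × 400 = 0.6473 mm.
This exceeds the 0.33 mm gap, so the wall pushes back. The portion of expansion that must be recovered elastically is δ_free − gap = 0.6473 − 0.33 = 0.3173 mm.
Compatibility: PL/(AE) = 0.3173 mm, so σ = P/A = E × (0.3173/400) = 90.42 MPa.
Force on the wall = σA = 90.42 × 2350 mm² = 212.5 kN.

P ≈ 212 kN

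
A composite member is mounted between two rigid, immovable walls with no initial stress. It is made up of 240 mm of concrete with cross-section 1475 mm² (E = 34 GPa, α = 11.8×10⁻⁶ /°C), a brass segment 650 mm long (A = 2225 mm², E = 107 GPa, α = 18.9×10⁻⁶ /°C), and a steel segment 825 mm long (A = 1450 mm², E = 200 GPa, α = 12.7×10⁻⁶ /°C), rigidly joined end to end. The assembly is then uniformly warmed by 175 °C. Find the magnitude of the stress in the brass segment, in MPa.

σ ≈ 194 MPa (compressive)

Free thermal expansion of the whole bar: Σ αᵢΔT Lᵢ = 11.8×10⁻⁶×175×240 + 18.9×10⁻⁶×175×650 + 12.7×10⁻⁶×175×825 = 4.479 mm.
Since the ends are fixed, an axial force P builds up, equal in every segment, with P · Σ Lᵢ/(AᵢEᵢ) = δ_free.
The series flexibility is Σ Lᵢ/(AᵢEᵢ) = 240/(1475×34×10³) + 650/(2225×107×10³) + 825/(1450×200×10³) = 1.036×10⁻⁵ mm/N.
P = 4.479 / 1.036×10⁻⁵ = 432300 N = 432.3 kN, compressive.
σ_{brass} = P / A = 432300 / 2225 = 194.3 MPa.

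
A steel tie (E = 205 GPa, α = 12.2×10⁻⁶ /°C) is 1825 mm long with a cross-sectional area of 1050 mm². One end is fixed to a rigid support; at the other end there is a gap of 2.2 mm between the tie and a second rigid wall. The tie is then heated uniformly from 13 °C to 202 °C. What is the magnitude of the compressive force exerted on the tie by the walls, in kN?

P ≈ 237 kN

If the wall were absent the tie would grow by αΔT L = 12.2×10⁻⁶ × 189 × 1825 = 4.208 mm.
The gap closes (δ_free > 2.2 mm) and the wall then resists a further 4.208 − 2.2 = 2.008 mm of expansion.
Compatibility: PL/(AE) = 2.008 mm, so σ = P/A = E × (2.008/1825) = 225.6 MPa.
Force on the wall = σA = 225.6 × 1050 mm² = 236.8 kN.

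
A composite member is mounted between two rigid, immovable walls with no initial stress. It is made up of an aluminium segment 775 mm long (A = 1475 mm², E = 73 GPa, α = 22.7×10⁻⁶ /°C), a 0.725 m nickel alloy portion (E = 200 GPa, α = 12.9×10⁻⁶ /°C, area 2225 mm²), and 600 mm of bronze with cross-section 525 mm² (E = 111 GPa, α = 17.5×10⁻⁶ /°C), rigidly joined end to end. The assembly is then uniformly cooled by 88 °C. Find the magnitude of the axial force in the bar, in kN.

If the supports were absent, the total length change would be Σ αᵢΔT Lᵢ = 22.7×10⁻⁶×88×775 + 12.9×10⁻⁶×88×725 + 17.5×10⁻⁶×88×600 = 3.295 mm.
The rigid supports impose zero overall length change; the single axial force P common to all segments must satisfy P Σ Lᵢ/(AᵢEᵢ) = δ_free.
Σ Lᵢ/(AᵢEᵢ) = 775/(1475×73×10³) + 725/(2225×200×10³) + 600/(525×111×10³) = 1.912×10⁻⁵ mm/N.
Hence P = δ_free / Σ(L/AE) = 3.295/1.912×10⁻⁵ = 172.3 kN (tensile).

P ≈ 172 kN (tensile)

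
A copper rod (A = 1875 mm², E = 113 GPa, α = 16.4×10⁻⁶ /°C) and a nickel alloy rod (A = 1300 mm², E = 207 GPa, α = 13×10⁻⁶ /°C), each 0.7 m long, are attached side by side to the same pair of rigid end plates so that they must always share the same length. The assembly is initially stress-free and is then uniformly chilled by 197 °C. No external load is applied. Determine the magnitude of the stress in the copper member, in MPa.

The copper has the larger α, so on cooling it would change length more than the nickel alloy if both were free. The rigid plates force a common final length, so the copper is put into tension and the nickel alloy into compression, with equal and opposite forces P (no external load).
Equating the net (thermal + elastic) strains gives |α₁ − α₂|·ΔT = P·[1/(A₁E₁) + 1/(A₂E₂)].
|α₁ − α₂|·ΔT = 3.4×10⁻⁶ × 197 = 0.0006698.
1/(A₁E₁) + 1/(A₂E₂) = 1/(1875×113×10³) + 1/(1300×207×10³) = 8.436×10⁻⁹ N⁻¹.
P = 0.0006698 / 8.436×10⁻⁹ = 79400 N = 79.4 kN.
σ_{copper} = P/A₁ = 79400/1875 = 42.35 MPa, tensile.

σ ≈ 42.3 MPa (tensile)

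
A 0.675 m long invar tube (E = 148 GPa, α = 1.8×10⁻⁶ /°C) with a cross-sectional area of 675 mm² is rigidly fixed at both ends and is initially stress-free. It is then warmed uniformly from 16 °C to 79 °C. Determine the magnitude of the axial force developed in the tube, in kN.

P ≈ 11.3 kN (compressive)

Full restraint means ε = 0, so the stress is σ = EαΔT = 148×10³ × 1.8×10⁻⁶ × 63 = 16.78 MPa.
Then P = σA = 16.78 × 675 mm² = 11.33 kN, compressive.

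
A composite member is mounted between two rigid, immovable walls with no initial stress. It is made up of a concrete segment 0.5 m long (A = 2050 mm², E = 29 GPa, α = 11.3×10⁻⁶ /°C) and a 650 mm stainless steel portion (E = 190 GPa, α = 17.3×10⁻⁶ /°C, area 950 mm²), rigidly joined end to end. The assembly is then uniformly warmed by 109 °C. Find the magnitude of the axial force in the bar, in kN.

If the supports were absent, the total length change would be Σ αᵢΔT Lᵢ = 11.3×10⁻⁶×109×500 + 17.3×10⁻⁶×109×650 = 1.842 mm.
Since the ends are fixed, an axial force P builds up, equal in every segment, with P · Σ Lᵢ/(AᵢEᵢ) = δ_free.
The series flexibility is Σ Lᵢ/(AᵢEᵢ) = 500/(2050×29×10³) + 650/(950×190×10³) = 1.201×10⁻⁵ mm/N.
P = 1.842 / 1.201×10⁻⁵ = 153300 N = 153.3 kN, compressive.

P ≈ 153 kN (compressive)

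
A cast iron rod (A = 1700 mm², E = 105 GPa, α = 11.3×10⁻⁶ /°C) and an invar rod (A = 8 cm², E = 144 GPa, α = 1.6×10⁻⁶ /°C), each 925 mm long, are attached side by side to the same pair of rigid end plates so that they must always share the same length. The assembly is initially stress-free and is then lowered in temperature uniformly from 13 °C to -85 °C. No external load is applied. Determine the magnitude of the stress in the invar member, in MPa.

The cast iron has the larger α, so on cooling it would change length more than the invar if both were free. The rigid plates force a common final length, so the cast iron is put into tension and the invar into compression, with equal and opposite forces P (no external load).
Equating the net (thermal + elastic) strains gives |α₁ − α₂|·ΔT = P·[1/(A₁E₁) + 1/(A₂E₂)].
|α₁ − α₂|·ΔT = 9.7×10⁻⁶ × 98 = 0.0009506.
1/(A₁E₁) + 1/(A₂E₂) = 1/(1700×105×10³) + 1/(800×144×10³) = 1.428×10⁻⁸ N⁻¹.
P = 0.0009506 / 1.428×10⁻⁸ = 66560 N = 66.56 kN.
σ_{invar} = P/A₂ = 66560/800 = 83.19 MPa, compressive.

σ ≈ 83.2 MPa (compressive)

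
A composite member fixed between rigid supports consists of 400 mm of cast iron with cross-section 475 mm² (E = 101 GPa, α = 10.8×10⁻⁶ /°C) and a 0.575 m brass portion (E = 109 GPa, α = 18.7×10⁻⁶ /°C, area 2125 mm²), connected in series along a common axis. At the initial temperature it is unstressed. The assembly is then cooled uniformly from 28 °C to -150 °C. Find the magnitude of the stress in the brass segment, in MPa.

σ ≈ 117 MPa (tensile)

If the supports were absent, the total length change would be Σ αᵢΔT Lᵢ = 10.8×10⁻⁶×178×400 + 18.7×10⁻⁶×178×575 = 2.683 mm.
Since the ends are fixed, an axial force P builds up, equal in every segment, with P · Σ Lᵢ/(AᵢEᵢ) = δ_free.
The series flexibility is Σ Lᵢ/(AᵢEᵢ) = 400/(475×101×10³) + 575/(2125×109×10³) = 1.082×10⁻⁵ mm/N.
P = 2.683 / 1.082×10⁻⁵ = 248000 N = 248 kN, tensile.
σ_{brass} = P / A = 248000 / 2125 = 116.7 MPa.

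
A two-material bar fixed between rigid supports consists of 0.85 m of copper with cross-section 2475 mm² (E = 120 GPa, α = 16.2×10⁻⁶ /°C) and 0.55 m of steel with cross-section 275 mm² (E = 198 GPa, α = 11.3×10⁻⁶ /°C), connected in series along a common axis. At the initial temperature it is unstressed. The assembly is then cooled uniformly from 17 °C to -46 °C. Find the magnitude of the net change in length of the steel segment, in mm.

If the supports were absent, the total length change would be Σ αᵢΔT Lᵢ = 16.2×10⁻⁶×63×850 + 11.3×10⁻⁶×63×550 = 1.259 mm.
The rigid supports impose zero overall length change; the single axial force P common to all segments must satisfy P Σ Lᵢ/(AᵢEᵢ) = δ_free.
Σ Lᵢ/(AᵢEᵢ) = 850/(2475×120×10³) + 550/(275×198×10³) = 1.296×10⁻⁵ mm/N.
So P = 1.259 / 1.296×10⁻⁵ = 97.13 kN, tensile.
For the steel segment, free thermal change = 11.3×10⁻⁶×63×550 = 0.3915 mm and elastic change from P = 97130×550/(275×198×10³) = 0.9811 mm; these oppose, so the net change is 0.59 mm (segment lengthens).

|ΔL| ≈ 0.59 mm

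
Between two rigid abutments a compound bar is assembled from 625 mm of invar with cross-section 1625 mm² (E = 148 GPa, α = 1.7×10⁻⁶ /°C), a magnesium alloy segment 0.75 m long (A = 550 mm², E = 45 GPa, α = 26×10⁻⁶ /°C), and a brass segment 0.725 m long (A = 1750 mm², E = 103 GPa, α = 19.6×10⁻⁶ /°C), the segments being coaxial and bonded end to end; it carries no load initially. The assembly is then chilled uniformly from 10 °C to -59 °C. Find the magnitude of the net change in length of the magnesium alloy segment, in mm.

|ΔL| ≈ 0.624 mm

Free thermal contraction of the whole bar: Σ αᵢΔT Lᵢ = 1.7×10⁻⁶×69×625 + 26×10⁻⁶×69×750 + 19.6×10⁻⁶×69×725 = 2.399 mm.
Since the ends are fixed, an axial force P builds up, equal in every segment, with P · Σ Lᵢ/(AᵢEᵢ) = δ_free.
Σ Lᵢ/(AᵢEᵢ) = 625/(1625×148×10³) + 750/(550×45×10³) + 725/(1750×103×10³) = 3.692×10⁻⁵ mm/N.
So P = 2.399 / 3.692×10⁻⁵ = 64.98 kN, tensile.
For the magnesium alloy segment, free thermal change = 26×10⁻⁶×69×750 = 1.345 mm and elastic change from P = 64980×750/(550×45×10³) = 1.969 mm; these oppose, so the net change is 0.624 mm (segment lengthens).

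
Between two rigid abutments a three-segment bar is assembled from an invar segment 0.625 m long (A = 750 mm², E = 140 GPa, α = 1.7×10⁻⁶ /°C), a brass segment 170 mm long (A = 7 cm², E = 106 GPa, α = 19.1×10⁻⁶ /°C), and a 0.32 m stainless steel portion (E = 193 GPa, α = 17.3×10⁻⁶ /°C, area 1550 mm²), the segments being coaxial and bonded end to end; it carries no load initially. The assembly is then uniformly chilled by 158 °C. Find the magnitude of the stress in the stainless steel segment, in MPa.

Free thermal contraction of the whole bar: Σ αᵢΔT Lᵢ = 1.7×10⁻⁶×158×625 + 19.1×10⁻⁶×158×170 + 17.3×10⁻⁶×158×320 = 1.556 mm.
The rigid supports impose zero overall length change; the single axial force P common to all segments must satisfy P Σ Lᵢ/(AᵢEᵢ) = δ_free.
The series flexibility is Σ Lᵢ/(AᵢEᵢ) = 625/(750×140×10³) + 170/(700×106×10³) + 320/(1550×193×10³) = 9.313×10⁻⁶ mm/N.
Hence P = δ_free / Σ(L/AE) = 1.556/9.313×10⁻⁶ = 167 kN (tensile).
σ_{stainless steel} = P / A = 167000 / 1550 = 107.8 MPa.

σ ≈ 108 MPa (tensile)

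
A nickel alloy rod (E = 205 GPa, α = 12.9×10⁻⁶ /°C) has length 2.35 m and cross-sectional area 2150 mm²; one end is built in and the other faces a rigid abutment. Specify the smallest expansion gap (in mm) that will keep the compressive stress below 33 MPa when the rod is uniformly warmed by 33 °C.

g ≈ 0.622 mm

Free expansion if unrestrained: δ_free = αΔT L = 12.9×10⁻⁶ × 33 × 2350 = 1 mm.
At the allowable stress the elastic shortening the wall may impose is σL/E = 33 × 2350 / (205×10³) = 0.3783 mm.
So the gap has to take up the difference, g_min = δ_free − σL/E = 1 − 0.3783 = 0.6221 mm.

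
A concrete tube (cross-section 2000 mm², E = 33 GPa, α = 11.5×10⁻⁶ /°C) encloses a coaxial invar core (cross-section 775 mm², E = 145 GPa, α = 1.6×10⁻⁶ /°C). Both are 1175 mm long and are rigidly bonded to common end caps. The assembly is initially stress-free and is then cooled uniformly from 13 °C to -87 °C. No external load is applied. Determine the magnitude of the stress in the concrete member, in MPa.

σ ≈ 20.6 MPa (tensile)

Both members must finish at the same length. With the larger α, the concrete tends to over-contract; the plates restrain it, putting the concrete in tension and the invar in compression. With no external load the two internal forces are equal and opposite, magnitude P.
Equating the net (thermal + elastic) strains gives |α₁ − α₂|·ΔT = P·[1/(A₁E₁) + 1/(A₂E₂)].
|α₁ − α₂|·ΔT = 9.9×10⁻⁶ × 100 = 0.00099.
1/(A₁E₁) + 1/(A₂E₂) = 1/(2000×33×10³) + 1/(775×145×10³) = 2.405×10⁻⁸ N⁻¹.
So P = 0.00099 / 2.405×10⁻⁸ = 41.16 kN.
σ_{concrete} = P/A₁ = 41160/2000 = 20.58 MPa, tensile.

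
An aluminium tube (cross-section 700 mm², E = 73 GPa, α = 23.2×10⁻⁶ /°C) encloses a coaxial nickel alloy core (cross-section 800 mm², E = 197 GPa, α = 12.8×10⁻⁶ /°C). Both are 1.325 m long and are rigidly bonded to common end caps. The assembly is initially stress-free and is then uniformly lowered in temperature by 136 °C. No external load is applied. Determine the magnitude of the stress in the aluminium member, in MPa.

Both members must finish at the same length. With the larger α, the aluminium tends to over-contract; the plates restrain it, putting the aluminium in tension and the nickel alloy in compression. With no external load the two internal forces are equal and opposite, magnitude P.
Setting the final lengths equal and cancelling L: (α₁ − α₂)ΔT = P/(A₁E₁) + P/(A₂E₂).
|α₁ − α₂|·ΔT = 10.4×10⁻⁶ × 136 = 0.001414.
1/(A₁E₁) + 1/(A₂E₂) = 1/(700×73×10³) + 1/(800×197×10³) = 2.591×10⁻⁸ N⁻¹.
P = 0.001414 / 2.591×10⁻⁸ = 54580 N = 54.58 kN.
σ_{aluminium} = P/A₁ = 54580/700 = 77.97 MPa, tensile.

σ ≈ 78 MPa (tensile)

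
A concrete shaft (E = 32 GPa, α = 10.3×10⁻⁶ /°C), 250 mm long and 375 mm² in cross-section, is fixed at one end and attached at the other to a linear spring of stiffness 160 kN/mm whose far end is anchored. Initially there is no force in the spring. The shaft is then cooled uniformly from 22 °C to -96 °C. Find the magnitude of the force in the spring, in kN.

P ≈ 11.2 kN

The unrestrained thermal change is αΔT L = 10.3×10⁻⁶ × 118 × 250 = 0.3039 mm.
With a force P in the spring, the elastic change of the shaft is PL/(AE) and that of the spring is P/k; compatibility requires their sum to equal δ_free.
So P = δ_free / [L/(AE) + 1/k] = 0.3039 / [ 250/(375×32×10³) + 1/(160×10³) ].
P = 0.3039 / 2.708×10⁻⁵ = 11220 N.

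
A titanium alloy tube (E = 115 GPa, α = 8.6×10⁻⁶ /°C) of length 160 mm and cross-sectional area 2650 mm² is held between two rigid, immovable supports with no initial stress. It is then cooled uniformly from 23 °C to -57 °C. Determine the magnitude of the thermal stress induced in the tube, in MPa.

Because both ends are immovable the net strain is zero, and the suppressed thermal strain is αΔT = 8.6×10⁻⁶ × 80 = 688×10⁻⁶.
σ = EαΔT = 115×10³ × 8.6×10⁻⁶ × 80 = 79.12 MPa (tensile; the tube is trying to contract).

σ ≈ 79.1 MPa (tensile)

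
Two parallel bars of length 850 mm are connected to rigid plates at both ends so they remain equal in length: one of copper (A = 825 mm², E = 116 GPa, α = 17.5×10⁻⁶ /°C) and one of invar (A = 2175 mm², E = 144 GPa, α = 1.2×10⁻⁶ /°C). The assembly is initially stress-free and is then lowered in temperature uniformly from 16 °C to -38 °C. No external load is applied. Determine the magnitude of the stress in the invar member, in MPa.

The copper has the larger α, so on cooling it would change length more than the invar if both were free. The rigid plates force a common final length, so the copper is put into tension and the invar into compression, with equal and opposite forces P (no external load).
Setting the final lengths equal and cancelling L: (α₁ − α₂)ΔT = P/(A₁E₁) + P/(A₂E₂).
|α₁ − α₂|·ΔT = 16.3×10⁻⁶ × 54 = 0.0008802.
1/(A₁E₁) + 1/(A₂E₂) = 1/(825×116×10³) + 1/(2175×144×10³) = 1.364×10⁻⁸ N⁻¹.
P = 0.0008802 / 1.364×10⁻⁸ = 64520 N = 64.52 kN.
σ_{invar} = P/A₂ = 64520/2175 = 29.66 MPa, compressive.

σ ≈ 29.7 MPa (compressive)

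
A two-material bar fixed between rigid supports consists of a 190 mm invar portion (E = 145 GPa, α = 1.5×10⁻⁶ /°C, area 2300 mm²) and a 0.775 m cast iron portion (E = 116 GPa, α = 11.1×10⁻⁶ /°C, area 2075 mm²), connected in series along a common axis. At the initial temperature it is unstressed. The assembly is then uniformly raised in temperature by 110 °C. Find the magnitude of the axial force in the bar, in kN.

Free thermal expansion of the whole bar: Σ αᵢΔT Lᵢ = 1.5×10⁻⁶×110×190 + 11.1×10⁻⁶×110×775 = 0.9776 mm.
The walls prevent any net length change, so an axial force P (same in every segment) develops. Compatibility: P · Σ Lᵢ/(AᵢEᵢ) = δ_free.
The series flexibility is Σ Lᵢ/(AᵢEᵢ) = 190/(2300×145×10³) + 775/(2075×116×10³) = 3.789×10⁻⁶ mm/N.
P = 0.9776 / 3.789×10⁻⁶ = 258000 N = 258 kN, compressive.

P ≈ 258 kN (compressive)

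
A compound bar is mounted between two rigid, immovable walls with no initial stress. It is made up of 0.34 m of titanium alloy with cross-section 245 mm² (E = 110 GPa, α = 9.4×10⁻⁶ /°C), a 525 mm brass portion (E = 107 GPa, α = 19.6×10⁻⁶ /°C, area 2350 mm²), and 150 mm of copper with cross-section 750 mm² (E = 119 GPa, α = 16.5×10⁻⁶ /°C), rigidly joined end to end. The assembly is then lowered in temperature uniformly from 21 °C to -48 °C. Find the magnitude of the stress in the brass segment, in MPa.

If the supports were absent, the total length change would be Σ αᵢΔT Lᵢ = 9.4×10⁻⁶×69×340 + 19.6×10⁻⁶×69×525 + 16.5×10⁻⁶×69×150 = 1.101 mm.
The walls prevent any net length change, so an axial force P (same in every segment) develops. Compatibility: P · Σ Lᵢ/(AᵢEᵢ) = δ_free.
Σ Lᵢ/(AᵢEᵢ) = 340/(245×110×10³) + 525/(2350×107×10³) + 150/(750×119×10³) = 1.638×10⁻⁵ mm/N.
Hence P = δ_free / Σ(L/AE) = 1.101/1.638×10⁻⁵ = 67.22 kN (tensile).
σ_{brass} = P / A = 67220 / 2350 = 28.6 MPa.

σ ≈ 28.6 MPa (tensile)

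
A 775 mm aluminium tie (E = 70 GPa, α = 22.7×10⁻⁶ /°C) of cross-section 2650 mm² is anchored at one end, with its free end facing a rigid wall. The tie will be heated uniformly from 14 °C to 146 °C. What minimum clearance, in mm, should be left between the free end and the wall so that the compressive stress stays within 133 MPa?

Free expansion if unrestrained: δ_free = αΔT L = 22.7×10⁻⁶ × 132 × 775 = 2.322 mm.
A stress of 133 MPa corresponds to the wall pushing the tie back by σL/E = 133×775/(70×10³) = 1.472 mm.
The gap must absorb the remainder: g_min = 2.322 − 1.472 = 0.8497 mm.

g ≈ 0.85 mm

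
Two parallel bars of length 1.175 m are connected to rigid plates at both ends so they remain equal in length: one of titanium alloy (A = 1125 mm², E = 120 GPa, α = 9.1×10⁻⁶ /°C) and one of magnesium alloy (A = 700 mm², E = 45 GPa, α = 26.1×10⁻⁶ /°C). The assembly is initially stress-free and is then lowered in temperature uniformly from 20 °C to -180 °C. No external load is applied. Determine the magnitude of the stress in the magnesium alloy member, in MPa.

The magnesium alloy has the larger α, so on cooling it would change length more than the titanium alloy if both were free. The rigid plates force a common final length, so the magnesium alloy is put into tension and the titanium alloy into compression, with equal and opposite forces P (no external load).
Compatibility of the two members (thermal + elastic change equal): (α₁ − α₂)ΔT = P·[1/(A₁E₁) + 1/(A₂E₂)].
|α₁ − α₂|·ΔT = 17×10⁻⁶ × 200 = 0.0034.
1/(A₁E₁) + 1/(A₂E₂) = 1/(1125×120×10³) + 1/(700×45×10³) = 3.915×10⁻⁸ N⁻¹.
So P = 0.0034 / 3.915×10⁻⁸ = 86.84 kN.
σ_{magnesium alloy} = P/A₂ = 86840/700 = 124.1 MPa, tensile.

σ ≈ 124 MPa (tensile)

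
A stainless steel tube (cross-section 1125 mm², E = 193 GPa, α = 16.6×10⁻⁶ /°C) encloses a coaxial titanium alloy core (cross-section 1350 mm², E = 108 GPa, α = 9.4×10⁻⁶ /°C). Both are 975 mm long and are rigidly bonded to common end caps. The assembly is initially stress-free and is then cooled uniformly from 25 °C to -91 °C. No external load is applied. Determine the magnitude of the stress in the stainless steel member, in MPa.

Equilibrium of a rigid end plate with no external load gives equal and opposite internal forces ±P in the two members. Since α_{stainless steel} > α_{titanium alloy}, cooling drives the stainless steel into tension and the titanium alloy into compression.
Equating the net (thermal + elastic) strains gives |α₁ − α₂|·ΔT = P·[1/(A₁E₁) + 1/(A₂E₂)].
|α₁ − α₂|·ΔT = 7.2×10⁻⁶ × 116 = 0.0008352.
1/(A₁E₁) + 1/(A₂E₂) = 1/(1125×193×10³) + 1/(1350×108×10³) = 1.146×10⁻⁸ N⁻¹.
P = 0.0008352 / 1.146×10⁻⁸ = 72850 N = 72.85 kN.
σ_{stainless steel} = P/A₁ = 72850/1125 = 64.76 MPa, tensile.

σ ≈ 64.8 MPa (tensile)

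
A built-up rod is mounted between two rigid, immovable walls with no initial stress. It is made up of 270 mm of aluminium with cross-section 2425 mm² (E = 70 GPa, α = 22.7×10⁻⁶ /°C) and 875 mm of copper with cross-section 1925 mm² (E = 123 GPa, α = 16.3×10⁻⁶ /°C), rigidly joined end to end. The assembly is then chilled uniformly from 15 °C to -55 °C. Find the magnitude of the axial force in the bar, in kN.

With the walls removed the bar would change length by δ_free = Σ αᵢΔT Lᵢ = 22.7×10⁻⁶×70×270 + 16.3×10⁻⁶×70×875 = 1.427 mm.
The walls prevent any net length change, so an axial force P (same in every segment) develops. Compatibility: P · Σ Lᵢ/(AᵢEᵢ) = δ_free.
The series flexibility is Σ Lᵢ/(AᵢEᵢ) = 270/(2425×70×10³) + 875/(1925×123×10³) = 5.286×10⁻⁶ mm/N.
Hence P = δ_free / Σ(L/AE) = 1.427/5.286×10⁻⁶ = 270 kN (tensile).

P ≈ 270 kN (tensile)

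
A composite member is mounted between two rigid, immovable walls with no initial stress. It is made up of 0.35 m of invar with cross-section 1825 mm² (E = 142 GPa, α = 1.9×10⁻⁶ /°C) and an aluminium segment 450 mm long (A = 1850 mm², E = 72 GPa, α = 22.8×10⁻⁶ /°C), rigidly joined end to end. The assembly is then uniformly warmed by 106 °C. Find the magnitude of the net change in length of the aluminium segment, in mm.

Free thermal expansion of the whole bar: Σ αᵢΔT Lᵢ = 1.9×10⁻⁶×106×350 + 22.8×10⁻⁶×106×450 = 1.158 mm.
Since the ends are fixed, an axial force P builds up, equal in every segment, with P · Σ Lᵢ/(AᵢEᵢ) = δ_free.
The series flexibility is Σ Lᵢ/(AᵢEᵢ) = 350/(1825×142×10³) + 450/(1850×72×10³) = 4.729×10⁻⁶ mm/N.
Hence P = δ_free / Σ(L/AE) = 1.158/4.729×10⁻⁶ = 244.9 kN (compressive).
For the aluminium segment, free thermal change = 22.8×10⁻⁶×106×450 = 1.088 mm and elastic change from P = 244900×450/(1850×72×10³) = 0.8273 mm; these oppose, so the net change is 0.26 mm (segment lengthens).

|ΔL| ≈ 0.26 mm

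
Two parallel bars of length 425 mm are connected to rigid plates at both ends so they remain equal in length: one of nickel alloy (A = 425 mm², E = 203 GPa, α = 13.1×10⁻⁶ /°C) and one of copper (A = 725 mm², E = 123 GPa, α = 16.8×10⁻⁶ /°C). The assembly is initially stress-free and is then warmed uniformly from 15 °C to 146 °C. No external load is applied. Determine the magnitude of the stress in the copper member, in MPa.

Both members must finish at the same length. With the larger α, the copper tends to over-expand; the plates restrain it, putting the copper in compression and the nickel alloy in tension. With no external load the two internal forces are equal and opposite, magnitude P.
Equating the net (thermal + elastic) strains gives |α₁ − α₂|·ΔT = P·[1/(A₁E₁) + 1/(A₂E₂)].
|α₁ − α₂|·ΔT = 3.7×10⁻⁶ × 131 = 0.0004847.
1/(A₁E₁) + 1/(A₂E₂) = 1/(425×203×10³) + 1/(725×123×10³) = 2.28×10⁻⁸ N⁻¹.
So P = 0.0004847 / 2.28×10⁻⁸ = 21.25 kN.
σ_{copper} = P/A₂ = 21250/725 = 29.32 MPa, compressive.

σ ≈ 29.3 MPa (compressive)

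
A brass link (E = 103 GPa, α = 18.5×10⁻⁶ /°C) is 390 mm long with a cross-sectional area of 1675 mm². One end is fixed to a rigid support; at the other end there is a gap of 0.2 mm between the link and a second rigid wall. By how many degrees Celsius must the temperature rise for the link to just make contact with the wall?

ΔT ≈ 27.7 °C

The gap closes when αΔT L = 0.2 mm, since the link is still unstressed at that instant.
ΔT = 0.2 / (18.5×10⁻⁶ × 390) = 27.72 °C.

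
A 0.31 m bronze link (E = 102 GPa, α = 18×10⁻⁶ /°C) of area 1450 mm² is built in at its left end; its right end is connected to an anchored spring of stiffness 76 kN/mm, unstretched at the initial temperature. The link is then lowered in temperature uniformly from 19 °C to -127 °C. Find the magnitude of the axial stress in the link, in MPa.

σ ≈ 36.8 MPa (tensile)

If the spring were absent the link would shorten by αΔT L = 18×10⁻⁶ × 146 × 310 = 0.8147 mm.
Let P be the tensile force in the spring. The link extends elastically by PL/(AE) and the spring stretches by P/k; together these equal δ_free.
P [ L/(AE) + 1/k ] = δ_free → P [ 310/(1450×102×10³) + 1/(76×10³) ] = 0.8147.
P = 0.8147 / 1.525×10⁻⁵ = 53410 N.
σ = P/A = 53410/1450 = 36.83 MPa.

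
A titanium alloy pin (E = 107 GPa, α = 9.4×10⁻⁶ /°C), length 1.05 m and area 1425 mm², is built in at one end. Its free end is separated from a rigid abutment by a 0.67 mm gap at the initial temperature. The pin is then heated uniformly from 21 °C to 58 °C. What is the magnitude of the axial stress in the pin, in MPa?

If the wall were absent the pin would grow by αΔT L = 9.4×10⁻⁶ × 37 × 1050 = 0.3652 mm.
This is smaller than the 0.67 mm clearance, so the pin expands freely without reaching the stop — the stress is zero.

σ ≈ 0 MPa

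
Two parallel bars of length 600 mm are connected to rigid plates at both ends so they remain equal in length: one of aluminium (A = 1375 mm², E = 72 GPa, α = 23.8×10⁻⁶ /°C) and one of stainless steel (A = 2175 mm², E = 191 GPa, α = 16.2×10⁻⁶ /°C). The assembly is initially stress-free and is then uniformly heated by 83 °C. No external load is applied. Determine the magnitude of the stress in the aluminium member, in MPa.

Equilibrium of a rigid end plate with no external load gives equal and opposite internal forces ±P in the two members. Since α_{aluminium} > α_{stainless steel}, heating drives the aluminium into compression and the stainless steel into tension.
Compatibility of the two members (thermal + elastic change equal): (α₁ − α₂)ΔT = P·[1/(A₁E₁) + 1/(A₂E₂)].
|α₁ − α₂|·ΔT = 7.6×10⁻⁶ × 83 = 0.0006308.
1/(A₁E₁) + 1/(A₂E₂) = 1/(1375×72×10³) + 1/(2175×191×10³) = 1.251×10⁻⁸ N⁻¹.
So P = 0.0006308 / 1.251×10⁻⁸ = 50.43 kN.
σ_{aluminium} = P/A₁ = 50430/1375 = 36.68 MPa, compressive.

σ ≈ 36.7 MPa (compressive)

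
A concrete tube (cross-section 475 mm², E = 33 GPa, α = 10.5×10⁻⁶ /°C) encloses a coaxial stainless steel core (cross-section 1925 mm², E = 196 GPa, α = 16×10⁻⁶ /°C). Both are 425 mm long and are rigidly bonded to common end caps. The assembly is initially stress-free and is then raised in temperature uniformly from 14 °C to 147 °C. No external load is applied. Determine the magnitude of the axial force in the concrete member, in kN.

Equilibrium of a rigid end plate with no external load gives equal and opposite internal forces ±P in the two members. Since α_{stainless steel} > α_{concrete}, heating drives the stainless steel into compression and the concrete into tension.
Compatibility of the two members (thermal + elastic change equal): (α₁ − α₂)ΔT = P·[1/(A₁E₁) + 1/(A₂E₂)].
|α₁ − α₂|·ΔT = 5.5×10⁻⁶ × 133 = 0.0007315.
1/(A₁E₁) + 1/(A₂E₂) = 1/(475×33×10³) + 1/(1925×196×10³) = 6.645×10⁻⁸ N⁻¹.
So P = 0.0007315 / 6.645×10⁻⁸ = 11.01 kN.

P ≈ 11 kN (tensile in the concrete)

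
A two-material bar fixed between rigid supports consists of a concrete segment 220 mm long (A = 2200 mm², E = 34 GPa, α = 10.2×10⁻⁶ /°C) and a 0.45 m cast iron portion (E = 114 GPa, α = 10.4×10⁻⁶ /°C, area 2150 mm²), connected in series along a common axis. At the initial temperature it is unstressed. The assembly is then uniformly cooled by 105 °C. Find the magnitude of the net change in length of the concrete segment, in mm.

If the supports were absent, the total length change would be Σ αᵢΔT Lᵢ = 10.2×10⁻⁶×105×220 + 10.4×10⁻⁶×105×450 = 0.727 mm.
The walls prevent any net length change, so an axial force P (same in every segment) develops. Compatibility: P · Σ Lᵢ/(AᵢEᵢ) = δ_free.
Σ Lᵢ/(AᵢEᵢ) = 220/(2200×34×10³) + 450/(2150×114×10³) = 4.777×10⁻⁶ mm/N.
P = 0.727 / 4.777×10⁻⁶ = 152200 N = 152.2 kN, tensile.
For the concrete segment, free thermal change = 10.2×10⁻⁶×105×220 = 0.2356 mm and elastic change from P = 152200×220/(2200×34×10³) = 0.4476 mm; these oppose, so the net change is 0.212 mm (segment lengthens).

|ΔL| ≈ 0.212 mm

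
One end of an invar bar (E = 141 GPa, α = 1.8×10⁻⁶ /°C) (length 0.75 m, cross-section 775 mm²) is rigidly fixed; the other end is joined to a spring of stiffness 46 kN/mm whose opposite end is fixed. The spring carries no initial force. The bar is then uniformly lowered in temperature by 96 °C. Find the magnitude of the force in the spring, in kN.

If the spring were absent the bar would shorten by αΔT L = 1.8×10⁻⁶ × 96 × 750 = 0.1296 mm.
Let P be the tensile force in the spring. The bar extends elastically by PL/(AE) and the spring stretches by P/k; together these equal δ_free.
So P = δ_free / [L/(AE) + 1/k] = 0.1296 / [ 750/(775×141×10³) + 1/(46×10³) ].
P = 0.1296 / 2.86×10⁻⁵ = 4531 N.

P ≈ 4.53 kN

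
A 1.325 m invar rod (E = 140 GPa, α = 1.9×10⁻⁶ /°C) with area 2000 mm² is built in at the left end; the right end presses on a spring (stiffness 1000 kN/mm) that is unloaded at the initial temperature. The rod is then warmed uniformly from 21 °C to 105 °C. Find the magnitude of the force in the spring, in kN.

P ≈ 36.9 kN

If the spring were absent the rod would lengthen by αΔT L = 1.9×10⁻⁶ × 84 × 1325 = 0.2115 mm.
Let P be the compressive force at the spring. The rod shortens elastically by PL/(AE) and the spring compresses by P/k; together these equal δ_free.
So P = δ_free / [L/(AE) + 1/k] = 0.2115 / [ 1325/(2000×140×10³) + 1/(1000×10³) ].
P = 0.2115 / 5.732×10⁻⁶ = 36890 N.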